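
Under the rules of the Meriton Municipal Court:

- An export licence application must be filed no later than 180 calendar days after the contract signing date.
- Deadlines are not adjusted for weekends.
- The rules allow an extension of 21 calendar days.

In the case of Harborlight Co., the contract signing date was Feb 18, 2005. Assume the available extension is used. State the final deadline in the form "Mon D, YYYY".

From Feb 18, 2005, 180 calendar days later is Aug 17, 2005.
No adjustment is made for weekends or holidays, so Aug 17, 2005 stands.
Applying the 21-calendar-day extension: Aug 17, 2005 + 21 days = Sep 7, 2005.
Sep 7, 2005 is a Wednesday; no weekend or holiday adjustment applies.
Deadline: Sep 7, 2005.

Sep 7, 2005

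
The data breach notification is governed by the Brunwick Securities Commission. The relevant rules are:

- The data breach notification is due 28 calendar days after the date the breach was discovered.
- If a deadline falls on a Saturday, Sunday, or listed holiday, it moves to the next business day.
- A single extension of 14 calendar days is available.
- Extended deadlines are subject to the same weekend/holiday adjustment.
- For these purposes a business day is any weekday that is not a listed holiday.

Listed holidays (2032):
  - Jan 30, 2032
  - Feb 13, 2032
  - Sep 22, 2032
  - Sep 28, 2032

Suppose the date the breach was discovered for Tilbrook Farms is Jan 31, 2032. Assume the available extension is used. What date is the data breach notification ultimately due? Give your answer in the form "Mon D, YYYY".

Trigger date Jan 31, 2032 + 28 calendar days = Feb 28, 2032.
Feb 28, 2032 is a Saturday, so it moves to the next business day, Mar 1, 2032 (Monday).
Add the 14 calendar-day extension to Mar 1, 2032: Mar 15, 2032.
Since Mar 15, 2032 is a Monday and not a holiday, the date is unchanged.
Deadline: Mar 15, 2032.

Mar 15, 2032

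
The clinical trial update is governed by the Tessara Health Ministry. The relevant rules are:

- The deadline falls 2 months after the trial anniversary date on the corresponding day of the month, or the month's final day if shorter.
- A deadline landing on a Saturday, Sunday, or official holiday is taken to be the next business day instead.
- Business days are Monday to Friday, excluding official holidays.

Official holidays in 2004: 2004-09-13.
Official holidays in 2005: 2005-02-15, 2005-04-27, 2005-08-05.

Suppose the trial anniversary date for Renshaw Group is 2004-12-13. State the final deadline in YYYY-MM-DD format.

2005-02-14

2 months after 2004-12-13, on the same day of the month, is 2005-02-13.
2005-02-13 is a Sunday, so it moves to the next business day, 2005-02-14 (Monday).
The final due date is 2005-02-14.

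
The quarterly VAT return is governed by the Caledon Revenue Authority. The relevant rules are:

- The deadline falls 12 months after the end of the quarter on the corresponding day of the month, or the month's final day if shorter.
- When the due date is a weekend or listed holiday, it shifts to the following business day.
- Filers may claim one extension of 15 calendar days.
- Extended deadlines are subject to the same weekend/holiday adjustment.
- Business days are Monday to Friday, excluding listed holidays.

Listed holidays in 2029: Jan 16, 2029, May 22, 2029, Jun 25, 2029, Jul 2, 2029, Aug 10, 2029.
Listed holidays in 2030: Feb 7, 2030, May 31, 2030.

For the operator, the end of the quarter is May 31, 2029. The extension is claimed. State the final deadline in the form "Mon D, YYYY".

12 months from May 31, 2029 is May 31, 2030.
Because May 31, 2030 is a listed holiday, the deadline becomes Jun 3, 2030 (Monday).
With the 15-day extension, Jun 3, 2030 becomes Jun 18, 2030.
Jun 18, 2030 falls on a Tuesday, which is a business day, so no adjustment is needed.
Deadline: Jun 18, 2030.

Jun 18, 2030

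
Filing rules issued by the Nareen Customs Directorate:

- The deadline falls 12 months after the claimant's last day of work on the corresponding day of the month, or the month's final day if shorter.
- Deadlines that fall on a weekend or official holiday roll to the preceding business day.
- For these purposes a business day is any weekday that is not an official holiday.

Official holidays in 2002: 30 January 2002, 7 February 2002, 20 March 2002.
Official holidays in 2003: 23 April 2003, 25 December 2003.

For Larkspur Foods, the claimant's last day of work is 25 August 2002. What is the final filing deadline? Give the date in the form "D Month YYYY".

12 months from 25 August 2002 is 25 August 2003.
25 August 2003 falls on a Monday, which is a business day, so no adjustment is needed.
So the filing is due 25 August 2003.

25 August 2003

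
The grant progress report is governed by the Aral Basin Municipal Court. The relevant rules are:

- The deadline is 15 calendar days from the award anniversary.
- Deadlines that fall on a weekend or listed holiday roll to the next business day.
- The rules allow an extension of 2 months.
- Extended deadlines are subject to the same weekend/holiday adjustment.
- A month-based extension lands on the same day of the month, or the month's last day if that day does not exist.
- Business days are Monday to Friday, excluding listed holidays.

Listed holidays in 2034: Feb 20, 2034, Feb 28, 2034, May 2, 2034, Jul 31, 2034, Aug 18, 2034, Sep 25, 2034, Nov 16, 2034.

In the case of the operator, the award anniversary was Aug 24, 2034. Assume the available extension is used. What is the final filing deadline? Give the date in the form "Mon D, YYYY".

Nov 8, 2034

Adding 15 calendar days to Aug 24, 2034 gives Sep 8, 2034.
Sep 8, 2034 is a Friday and not a listed holiday, so it stands.
Applying the 2 months extension: 2 months after Sep 8, 2034 is Nov 8, 2034.
Nov 8, 2034 is a Wednesday and not a listed holiday, so it stands.
The final due date is Nov 8, 2034.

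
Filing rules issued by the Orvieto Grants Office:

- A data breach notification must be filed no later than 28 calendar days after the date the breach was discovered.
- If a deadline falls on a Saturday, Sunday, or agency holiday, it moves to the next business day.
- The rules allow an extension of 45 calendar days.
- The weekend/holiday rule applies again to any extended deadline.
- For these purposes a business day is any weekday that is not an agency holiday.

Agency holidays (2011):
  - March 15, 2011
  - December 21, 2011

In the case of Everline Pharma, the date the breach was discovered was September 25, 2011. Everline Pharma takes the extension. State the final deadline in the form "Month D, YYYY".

December 8, 2011

From September 25, 2011, 28 calendar days later is October 23, 2011.
October 23, 2011 falls on a Sunday. Rolling to the next business day gives October 24, 2011, a Monday.
The 45-calendar-day extension moves the deadline from October 24, 2011 to December 8, 2011.
December 8, 2011 is a Thursday and not a listed holiday, so it stands.
Final deadline: December 8, 2011.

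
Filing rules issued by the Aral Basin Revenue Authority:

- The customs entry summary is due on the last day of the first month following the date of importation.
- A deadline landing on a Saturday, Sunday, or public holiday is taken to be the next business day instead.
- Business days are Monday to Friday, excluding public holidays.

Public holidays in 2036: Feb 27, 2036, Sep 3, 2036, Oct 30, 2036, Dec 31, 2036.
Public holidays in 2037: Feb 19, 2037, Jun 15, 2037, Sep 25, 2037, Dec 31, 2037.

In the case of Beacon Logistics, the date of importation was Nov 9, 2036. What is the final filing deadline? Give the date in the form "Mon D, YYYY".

1 month after Nov 9, 2036 falls in December 2036; the last day of that month is Dec 31, 2036.
Dec 31, 2036 is a listed holiday; the next business day is Jan 1, 2037 (Thursday).
The final due date is Jan 1, 2037.

Jan 1, 2037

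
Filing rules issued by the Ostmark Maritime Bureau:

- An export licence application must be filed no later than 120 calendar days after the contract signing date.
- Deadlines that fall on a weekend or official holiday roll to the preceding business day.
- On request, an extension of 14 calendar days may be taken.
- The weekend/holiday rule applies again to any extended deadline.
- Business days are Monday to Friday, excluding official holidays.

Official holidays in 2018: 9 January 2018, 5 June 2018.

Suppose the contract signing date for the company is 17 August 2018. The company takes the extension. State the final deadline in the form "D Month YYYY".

120 calendar days after 17 August 2018 is 15 December 2018.
Because 15 December 2018 is a Saturday, the deadline becomes 14 December 2018 (Friday).
Applying the 14-calendar-day extension: 14 December 2018 + 14 days = 28 December 2018.
28 December 2018 falls on a Friday, which is a business day, so no adjustment is needed.
Final deadline: 28 December 2018.

28 December 2018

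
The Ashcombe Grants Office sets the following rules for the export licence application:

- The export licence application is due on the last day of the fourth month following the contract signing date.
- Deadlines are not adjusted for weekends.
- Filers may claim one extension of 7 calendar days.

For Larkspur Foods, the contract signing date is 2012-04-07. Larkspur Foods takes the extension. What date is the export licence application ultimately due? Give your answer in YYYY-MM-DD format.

4 months after 2012-04-07 is August 2012; that month ends on 2012-08-31.
2012-08-31 falls on a Friday. The rules make no weekend/holiday allowance, so it remains 2012-08-31.
Add the 7 calendar-day extension to 2012-08-31: 2012-09-07.
No adjustment is made for weekends or holidays, so 2012-09-07 stands.
The final due date is 2012-09-07.

2012-09-07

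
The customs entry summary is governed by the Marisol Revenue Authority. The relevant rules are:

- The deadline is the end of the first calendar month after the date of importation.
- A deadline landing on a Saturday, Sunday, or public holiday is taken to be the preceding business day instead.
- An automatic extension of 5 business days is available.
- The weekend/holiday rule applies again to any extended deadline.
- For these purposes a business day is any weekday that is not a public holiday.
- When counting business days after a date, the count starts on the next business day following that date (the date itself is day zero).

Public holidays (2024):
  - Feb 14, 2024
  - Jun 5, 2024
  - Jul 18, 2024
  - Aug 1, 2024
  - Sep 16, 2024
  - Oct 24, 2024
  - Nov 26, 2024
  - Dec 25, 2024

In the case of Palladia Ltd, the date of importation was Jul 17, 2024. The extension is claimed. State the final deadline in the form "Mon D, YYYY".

Sep 6, 2024

1 month after Jul 17, 2024 is August 2024; that month ends on Aug 31, 2024.
Aug 31, 2024 is a Saturday; the preceding business day is Aug 30, 2024 (Friday).
Applying the 5-business-day extension: 5 business days after Aug 30, 2024 is Sep 6, 2024.
Sep 6, 2024 is a Friday and not a listed holiday, so it stands.
So the filing is due Sep 6, 2024.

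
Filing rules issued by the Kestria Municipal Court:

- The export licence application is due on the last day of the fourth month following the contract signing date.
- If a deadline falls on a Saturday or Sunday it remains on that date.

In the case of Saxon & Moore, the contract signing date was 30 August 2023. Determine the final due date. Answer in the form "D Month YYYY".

31 December 2023

4 months after 30 August 2023 is December 2023; that month ends on 31 December 2023.
No adjustment is made for weekends or holidays, so 31 December 2023 stands.
So the filing is due 31 December 2023.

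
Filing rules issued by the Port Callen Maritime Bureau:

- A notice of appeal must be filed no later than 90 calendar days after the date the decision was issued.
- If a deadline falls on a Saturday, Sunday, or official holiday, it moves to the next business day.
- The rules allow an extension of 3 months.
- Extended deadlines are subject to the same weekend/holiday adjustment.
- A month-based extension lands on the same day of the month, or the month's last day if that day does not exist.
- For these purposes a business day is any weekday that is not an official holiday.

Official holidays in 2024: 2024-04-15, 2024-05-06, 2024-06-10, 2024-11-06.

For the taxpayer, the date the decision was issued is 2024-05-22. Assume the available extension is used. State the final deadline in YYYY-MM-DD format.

Adding 90 calendar days to 2024-05-22 gives 2024-08-20.
Since 2024-08-20 is a Tuesday and not a holiday, the date is unchanged.
The 3 months extension carries 2024-08-20 to 2024-11-20.
2024-11-20 falls on a Wednesday, which is a business day, so no adjustment is needed.
Deadline: 2024-11-20.

2024-11-20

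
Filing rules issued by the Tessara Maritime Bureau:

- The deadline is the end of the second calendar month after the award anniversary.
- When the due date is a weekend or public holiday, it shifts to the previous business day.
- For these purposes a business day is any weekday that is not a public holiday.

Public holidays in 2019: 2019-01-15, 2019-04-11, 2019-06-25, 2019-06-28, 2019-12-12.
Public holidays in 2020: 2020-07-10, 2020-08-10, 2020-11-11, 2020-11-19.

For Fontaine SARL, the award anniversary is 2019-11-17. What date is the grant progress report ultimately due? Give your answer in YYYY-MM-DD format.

2 months after 2019-11-17 is January 2020; that month ends on 2020-01-31.
2020-01-31 falls on a Friday, which is a business day, so no adjustment is needed.
Final deadline: 2020-01-31.

2020-01-31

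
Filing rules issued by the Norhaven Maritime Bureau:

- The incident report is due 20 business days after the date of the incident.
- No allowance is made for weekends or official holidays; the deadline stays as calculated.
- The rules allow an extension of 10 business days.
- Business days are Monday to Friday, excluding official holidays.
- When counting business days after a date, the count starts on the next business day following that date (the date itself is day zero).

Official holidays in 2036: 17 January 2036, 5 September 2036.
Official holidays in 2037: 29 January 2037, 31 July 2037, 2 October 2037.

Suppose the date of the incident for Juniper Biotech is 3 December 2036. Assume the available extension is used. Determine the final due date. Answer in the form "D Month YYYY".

14 January 2037

20 business days after 3 December 2036, excluding weekends and holidays, is 31 December 2036.
No adjustment is made for weekends or holidays, so 31 December 2036 stands.
Counting 10 further business days from 31 December 2036 reaches 14 January 2037.
14 January 2037 is a Wednesday; no weekend or holiday adjustment applies.
The final due date is 14 January 2037.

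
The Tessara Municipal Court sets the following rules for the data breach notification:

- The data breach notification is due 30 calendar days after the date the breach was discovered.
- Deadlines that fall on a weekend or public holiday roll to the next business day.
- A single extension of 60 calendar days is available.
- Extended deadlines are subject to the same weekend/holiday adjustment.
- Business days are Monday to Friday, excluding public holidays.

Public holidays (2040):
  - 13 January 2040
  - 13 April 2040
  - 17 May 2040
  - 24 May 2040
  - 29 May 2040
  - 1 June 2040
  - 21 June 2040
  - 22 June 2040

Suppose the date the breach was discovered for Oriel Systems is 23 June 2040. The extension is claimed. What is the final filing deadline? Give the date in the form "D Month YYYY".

21 September 2040

30 calendar days after 23 June 2040 is 23 July 2040.
23 July 2040 is a Monday and not a listed holiday, so it stands.
The 60-calendar-day extension moves the deadline from 23 July 2040 to 21 September 2040.
21 September 2040 is a Friday and not a listed holiday, so it stands.
Final deadline: 21 September 2040.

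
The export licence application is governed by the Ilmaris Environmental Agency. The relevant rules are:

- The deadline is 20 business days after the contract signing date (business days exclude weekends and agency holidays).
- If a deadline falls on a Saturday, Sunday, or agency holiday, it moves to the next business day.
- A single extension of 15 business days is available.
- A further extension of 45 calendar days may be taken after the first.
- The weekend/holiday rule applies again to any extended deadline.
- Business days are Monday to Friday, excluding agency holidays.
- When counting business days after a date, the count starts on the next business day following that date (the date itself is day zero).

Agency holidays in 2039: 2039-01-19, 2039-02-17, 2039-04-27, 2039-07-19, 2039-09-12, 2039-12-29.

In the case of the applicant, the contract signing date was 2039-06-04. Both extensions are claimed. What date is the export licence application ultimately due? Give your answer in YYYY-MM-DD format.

2039-09-08

Starting the day after 2039-06-04 and counting 20 business days lands on 2039-07-01.
2039-07-01 falls on a Friday, which is a business day, so no adjustment is needed.
The 15-business-day extension runs from 2039-07-01 to 2039-07-25.
2039-07-25 falls on a Monday, which is a business day, so no adjustment is needed.
The 45-calendar-day extension moves the deadline from 2039-07-25 to 2039-09-08.
2039-09-08 is a Thursday and not a listed holiday, so it stands.
Final deadline: 2039-09-08.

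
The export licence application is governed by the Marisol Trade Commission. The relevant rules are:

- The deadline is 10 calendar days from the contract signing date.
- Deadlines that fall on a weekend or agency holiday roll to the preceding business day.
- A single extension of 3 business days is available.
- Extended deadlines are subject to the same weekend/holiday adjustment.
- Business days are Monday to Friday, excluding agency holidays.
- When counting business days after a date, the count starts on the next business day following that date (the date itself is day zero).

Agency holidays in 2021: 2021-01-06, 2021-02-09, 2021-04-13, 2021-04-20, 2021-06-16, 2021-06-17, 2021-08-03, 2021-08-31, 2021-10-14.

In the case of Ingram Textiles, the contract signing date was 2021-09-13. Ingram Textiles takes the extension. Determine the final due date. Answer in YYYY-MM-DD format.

Trigger date 2021-09-13 + 10 calendar days = 2021-09-23.
Since 2021-09-23 is a Thursday and not a holiday, the date is unchanged.
The 3-business-day extension runs from 2021-09-23 to 2021-09-28.
2021-09-28 is a Tuesday and not a listed holiday, so it stands.
Deadline: 2021-09-28.

2021-09-28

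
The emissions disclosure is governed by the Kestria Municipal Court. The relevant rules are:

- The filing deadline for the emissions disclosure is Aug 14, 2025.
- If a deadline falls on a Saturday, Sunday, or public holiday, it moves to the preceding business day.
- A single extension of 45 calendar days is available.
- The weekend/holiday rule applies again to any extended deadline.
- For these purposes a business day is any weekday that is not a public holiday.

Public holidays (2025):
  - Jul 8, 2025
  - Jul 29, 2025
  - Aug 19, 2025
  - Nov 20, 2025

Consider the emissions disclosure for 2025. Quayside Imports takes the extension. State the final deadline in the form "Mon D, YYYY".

Start from the fixed due date, Aug 14, 2025.
Aug 14, 2025 (Thursday) is already a business day.
The 45-calendar-day extension moves the deadline from Aug 14, 2025 to Sep 28, 2025.
Sep 28, 2025 is a Sunday, so it moves to the preceding business day, Sep 26, 2025 (Friday).
So the filing is due Sep 26, 2025.

Sep 26, 2025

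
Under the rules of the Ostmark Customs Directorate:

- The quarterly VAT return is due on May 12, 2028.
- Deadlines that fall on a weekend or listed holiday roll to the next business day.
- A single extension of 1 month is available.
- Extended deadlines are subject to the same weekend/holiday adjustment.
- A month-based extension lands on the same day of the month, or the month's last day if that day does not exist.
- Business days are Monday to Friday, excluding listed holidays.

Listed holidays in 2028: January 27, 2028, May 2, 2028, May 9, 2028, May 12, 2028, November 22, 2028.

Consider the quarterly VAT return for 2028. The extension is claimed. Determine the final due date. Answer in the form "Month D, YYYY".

Start from the fixed due date, May 12, 2028.
May 12, 2028 falls on a listed holiday. Rolling to the next business day gives May 15, 2028, a Monday.
Add 1 month to May 15, 2028: June 15, 2028.
June 15, 2028 is a Thursday and not a listed holiday, so it stands.
So the filing is due June 15, 2028.

June 15, 2028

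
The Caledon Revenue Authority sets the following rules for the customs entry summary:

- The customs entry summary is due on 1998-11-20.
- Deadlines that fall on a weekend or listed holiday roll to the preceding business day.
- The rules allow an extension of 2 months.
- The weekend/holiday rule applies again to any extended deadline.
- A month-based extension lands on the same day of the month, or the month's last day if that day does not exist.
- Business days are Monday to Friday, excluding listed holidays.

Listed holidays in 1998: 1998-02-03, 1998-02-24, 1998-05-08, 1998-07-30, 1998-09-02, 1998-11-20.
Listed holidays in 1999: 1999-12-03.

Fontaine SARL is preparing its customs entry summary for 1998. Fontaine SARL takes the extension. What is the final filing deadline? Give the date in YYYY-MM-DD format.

1999-01-19

The stated deadline is 1998-11-20.
Because 1998-11-20 is a listed holiday, the deadline becomes 1998-11-19 (Thursday).
Applying the 2 months extension: 2 months after 1998-11-19 is 1999-01-19.
1999-01-19 (Tuesday) is already a business day.
The final due date is 1999-01-19.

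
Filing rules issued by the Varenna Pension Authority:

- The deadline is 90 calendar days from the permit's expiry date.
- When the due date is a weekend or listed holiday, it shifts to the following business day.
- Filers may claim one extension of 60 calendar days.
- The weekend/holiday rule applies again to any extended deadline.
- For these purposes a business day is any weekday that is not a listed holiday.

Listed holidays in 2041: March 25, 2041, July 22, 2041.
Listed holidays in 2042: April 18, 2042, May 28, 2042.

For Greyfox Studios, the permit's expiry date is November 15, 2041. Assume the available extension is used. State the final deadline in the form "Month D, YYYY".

Trigger date November 15, 2041 + 90 calendar days = February 13, 2042.
February 13, 2042 (Thursday) is already a business day.
The 60-calendar-day extension moves the deadline from February 13, 2042 to April 14, 2042.
April 14, 2042 is a Monday and not a listed holiday, so it stands.
Final deadline: April 14, 2042.

April 14, 2042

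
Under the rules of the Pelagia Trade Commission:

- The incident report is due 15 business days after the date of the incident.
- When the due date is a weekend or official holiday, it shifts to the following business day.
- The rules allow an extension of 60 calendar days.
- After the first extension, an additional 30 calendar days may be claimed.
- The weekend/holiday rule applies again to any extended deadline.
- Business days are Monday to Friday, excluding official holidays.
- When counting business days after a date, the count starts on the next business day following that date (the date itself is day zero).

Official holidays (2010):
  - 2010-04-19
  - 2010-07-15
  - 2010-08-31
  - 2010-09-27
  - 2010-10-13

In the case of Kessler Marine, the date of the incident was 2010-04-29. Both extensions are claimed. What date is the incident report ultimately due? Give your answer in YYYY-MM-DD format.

Starting the day after 2010-04-29 and counting 15 business days lands on 2010-05-20.
2010-05-20 (Thursday) is already a business day.
With the 60-day extension, 2010-05-20 becomes 2010-07-19.
2010-07-19 (Monday) is already a business day.
The 30-calendar-day extension moves the deadline from 2010-07-19 to 2010-08-18.
Since 2010-08-18 is a Wednesday and not a holiday, the date is unchanged.
Deadline: 2010-08-18.

2010-08-18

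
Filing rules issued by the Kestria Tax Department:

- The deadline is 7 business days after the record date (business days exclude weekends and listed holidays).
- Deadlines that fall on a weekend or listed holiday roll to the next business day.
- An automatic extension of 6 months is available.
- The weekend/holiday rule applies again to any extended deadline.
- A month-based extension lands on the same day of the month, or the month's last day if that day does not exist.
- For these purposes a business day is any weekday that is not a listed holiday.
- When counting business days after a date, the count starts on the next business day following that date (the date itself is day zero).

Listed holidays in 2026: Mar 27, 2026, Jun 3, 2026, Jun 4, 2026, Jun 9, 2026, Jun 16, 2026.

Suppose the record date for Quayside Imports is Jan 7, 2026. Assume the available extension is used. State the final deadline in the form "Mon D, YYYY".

Jul 16, 2026

7 business days after Jan 7, 2026, excluding weekends and holidays, is Jan 16, 2026.
Jan 16, 2026 (Friday) is already a business day.
Applying the 6 months extension: 6 months after Jan 16, 2026 is Jul 16, 2026.
Jul 16, 2026 (Thursday) is already a business day.
So the filing is due Jul 16, 2026.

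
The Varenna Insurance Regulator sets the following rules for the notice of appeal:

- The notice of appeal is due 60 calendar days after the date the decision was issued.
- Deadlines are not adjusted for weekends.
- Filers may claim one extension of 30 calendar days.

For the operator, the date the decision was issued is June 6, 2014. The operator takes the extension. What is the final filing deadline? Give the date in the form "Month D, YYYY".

September 4, 2014

Adding 60 calendar days to June 6, 2014 gives August 5, 2014.
No adjustment is made for weekends or holidays, so August 5, 2014 stands.
With the 30-day extension, August 5, 2014 becomes September 4, 2014.
September 4, 2014 is a Thursday; no weekend or holiday adjustment applies.
The final due date is September 4, 2014.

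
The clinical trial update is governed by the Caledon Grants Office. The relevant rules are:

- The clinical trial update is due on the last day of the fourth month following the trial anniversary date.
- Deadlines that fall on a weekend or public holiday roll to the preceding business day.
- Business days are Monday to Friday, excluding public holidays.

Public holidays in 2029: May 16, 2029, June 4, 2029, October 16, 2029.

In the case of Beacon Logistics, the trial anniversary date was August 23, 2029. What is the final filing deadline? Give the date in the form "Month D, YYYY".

December 31, 2029

4 months after August 23, 2029 is December 2029; that month ends on December 31, 2029.
December 31, 2029 falls on a Monday, which is a business day, so no adjustment is needed.
Final deadline: December 31, 2029.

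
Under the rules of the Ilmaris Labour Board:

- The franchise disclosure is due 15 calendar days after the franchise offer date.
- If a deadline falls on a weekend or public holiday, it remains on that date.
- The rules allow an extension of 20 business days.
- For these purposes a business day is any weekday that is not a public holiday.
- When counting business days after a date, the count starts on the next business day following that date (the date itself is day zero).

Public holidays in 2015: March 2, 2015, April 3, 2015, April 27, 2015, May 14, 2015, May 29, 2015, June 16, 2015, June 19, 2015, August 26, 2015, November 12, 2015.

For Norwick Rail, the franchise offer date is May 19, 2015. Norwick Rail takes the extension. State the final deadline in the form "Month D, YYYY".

From May 19, 2015, 15 calendar days later is June 3, 2015.
June 3, 2015 is a Wednesday; no weekend or holiday adjustment applies.
Counting 20 further business days from June 3, 2015 reaches July 3, 2015.
No adjustment is made for weekends or holidays, so July 3, 2015 stands.
So the filing is due July 3, 2015.

July 3, 2015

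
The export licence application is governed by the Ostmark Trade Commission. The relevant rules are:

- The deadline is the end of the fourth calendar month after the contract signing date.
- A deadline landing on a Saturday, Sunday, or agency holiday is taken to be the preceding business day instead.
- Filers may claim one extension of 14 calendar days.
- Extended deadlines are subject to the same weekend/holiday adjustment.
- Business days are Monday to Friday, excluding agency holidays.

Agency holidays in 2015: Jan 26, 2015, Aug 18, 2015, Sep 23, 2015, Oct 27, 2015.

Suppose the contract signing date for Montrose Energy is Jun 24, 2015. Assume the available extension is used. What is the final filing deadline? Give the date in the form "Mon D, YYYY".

4 months after Jun 24, 2015 is October 2015; that month ends on Oct 31, 2015.
Because Oct 31, 2015 is a Saturday, the deadline becomes Oct 30, 2015 (Friday).
Applying the 14-calendar-day extension: Oct 30, 2015 + 14 days = Nov 13, 2015.
Nov 13, 2015 (Friday) is already a business day.
Deadline: Nov 13, 2015.

Nov 13, 2015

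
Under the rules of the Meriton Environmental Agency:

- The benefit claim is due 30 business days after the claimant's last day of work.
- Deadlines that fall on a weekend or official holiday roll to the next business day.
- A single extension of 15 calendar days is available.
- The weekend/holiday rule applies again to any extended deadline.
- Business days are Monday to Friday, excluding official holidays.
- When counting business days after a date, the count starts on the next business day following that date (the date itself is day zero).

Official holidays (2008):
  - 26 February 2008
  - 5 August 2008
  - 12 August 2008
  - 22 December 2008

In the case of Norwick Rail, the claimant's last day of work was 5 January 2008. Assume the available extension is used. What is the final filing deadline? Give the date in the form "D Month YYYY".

Counting 30 business days after 5 January 2008 (skipping weekends and listed holidays) reaches 15 February 2008.
15 February 2008 falls on a Friday, which is a business day, so no adjustment is needed.
Add the 15 calendar-day extension to 15 February 2008: 1 March 2008.
Because 1 March 2008 is a Saturday, the deadline becomes 3 March 2008 (Monday).
The final due date is 3 March 2008.

3 March 2008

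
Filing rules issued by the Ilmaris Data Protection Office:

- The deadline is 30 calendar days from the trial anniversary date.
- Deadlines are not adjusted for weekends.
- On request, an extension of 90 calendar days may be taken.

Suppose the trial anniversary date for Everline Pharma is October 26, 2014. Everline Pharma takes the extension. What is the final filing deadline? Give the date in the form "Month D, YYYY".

Adding 30 calendar days to October 26, 2014 gives November 25, 2014.
November 25, 2014 falls on a Tuesday. The rules make no weekend/holiday allowance, so it remains November 25, 2014.
Add the 90 calendar-day extension to November 25, 2014: February 23, 2015.
February 23, 2015 falls on a Monday. The rules make no weekend/holiday allowance, so it remains February 23, 2015.
The final due date is February 23, 2015.

February 23, 2015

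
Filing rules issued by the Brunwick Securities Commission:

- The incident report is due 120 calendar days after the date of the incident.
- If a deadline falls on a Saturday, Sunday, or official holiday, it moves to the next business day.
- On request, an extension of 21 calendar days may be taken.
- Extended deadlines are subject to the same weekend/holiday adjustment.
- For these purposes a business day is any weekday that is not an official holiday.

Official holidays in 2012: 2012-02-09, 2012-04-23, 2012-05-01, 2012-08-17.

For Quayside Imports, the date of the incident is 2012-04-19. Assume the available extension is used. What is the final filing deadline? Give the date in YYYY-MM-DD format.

2012-09-10

From 2012-04-19, 120 calendar days later is 2012-08-17.
2012-08-17 falls on a listed holiday. Rolling to the next business day gives 2012-08-20, a Monday.
With the 21-day extension, 2012-08-20 becomes 2012-09-10.
Since 2012-09-10 is a Monday and not a holiday, the date is unchanged.
The final due date is 2012-09-10.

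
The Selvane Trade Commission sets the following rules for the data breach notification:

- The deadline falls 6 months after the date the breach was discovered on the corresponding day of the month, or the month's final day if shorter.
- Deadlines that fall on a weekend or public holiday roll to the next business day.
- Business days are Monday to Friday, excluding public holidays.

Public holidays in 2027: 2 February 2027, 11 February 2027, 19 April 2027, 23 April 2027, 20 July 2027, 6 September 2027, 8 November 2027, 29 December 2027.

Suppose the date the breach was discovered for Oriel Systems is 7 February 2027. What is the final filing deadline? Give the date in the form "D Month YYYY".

9 August 2027

6 months after 7 February 2027, on the same day of the month, is 7 August 2027.
7 August 2027 is a Saturday; the next business day is 9 August 2027 (Monday).
The final due date is 9 August 2027.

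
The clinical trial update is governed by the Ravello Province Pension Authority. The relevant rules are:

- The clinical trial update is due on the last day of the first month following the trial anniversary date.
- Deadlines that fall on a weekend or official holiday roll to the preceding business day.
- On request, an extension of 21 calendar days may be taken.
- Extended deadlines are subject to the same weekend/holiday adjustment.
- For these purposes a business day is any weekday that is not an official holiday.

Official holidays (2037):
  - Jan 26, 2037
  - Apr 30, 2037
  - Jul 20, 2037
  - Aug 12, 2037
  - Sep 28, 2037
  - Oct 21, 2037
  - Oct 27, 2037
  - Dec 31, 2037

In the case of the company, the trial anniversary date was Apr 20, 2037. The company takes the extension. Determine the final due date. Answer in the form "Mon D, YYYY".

1 month after Apr 20, 2037 falls in May 2037; the last day of that month is May 31, 2037.
Because May 31, 2037 is a Sunday, the deadline becomes May 29, 2037 (Friday).
The 21-calendar-day extension moves the deadline from May 29, 2037 to Jun 19, 2037.
Jun 19, 2037 falls on a Friday, which is a business day, so no adjustment is needed.
Final deadline: Jun 19, 2037.

Jun 19, 2037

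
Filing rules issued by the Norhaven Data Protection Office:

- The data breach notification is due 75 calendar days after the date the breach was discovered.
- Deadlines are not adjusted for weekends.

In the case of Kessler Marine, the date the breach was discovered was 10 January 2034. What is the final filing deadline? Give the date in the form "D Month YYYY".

From 10 January 2034, 75 calendar days later is 26 March 2034.
26 March 2034 falls on a Sunday. The rules make no weekend/holiday allowance, so it remains 26 March 2034.
Final deadline: 26 March 2034.

26 March 2034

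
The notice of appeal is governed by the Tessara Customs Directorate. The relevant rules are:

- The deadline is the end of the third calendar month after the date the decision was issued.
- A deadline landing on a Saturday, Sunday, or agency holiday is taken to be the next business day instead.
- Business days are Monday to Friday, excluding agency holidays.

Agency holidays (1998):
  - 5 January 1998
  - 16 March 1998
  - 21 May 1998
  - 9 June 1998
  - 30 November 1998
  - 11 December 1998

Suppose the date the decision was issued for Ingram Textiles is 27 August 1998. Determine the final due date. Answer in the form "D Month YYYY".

1 December 1998

3 months after 27 August 1998 falls in November 1998; the last day of that month is 30 November 1998.
30 November 1998 is a listed holiday, so it moves to the next business day, 1 December 1998 (Tuesday).
So the filing is due 1 December 1998.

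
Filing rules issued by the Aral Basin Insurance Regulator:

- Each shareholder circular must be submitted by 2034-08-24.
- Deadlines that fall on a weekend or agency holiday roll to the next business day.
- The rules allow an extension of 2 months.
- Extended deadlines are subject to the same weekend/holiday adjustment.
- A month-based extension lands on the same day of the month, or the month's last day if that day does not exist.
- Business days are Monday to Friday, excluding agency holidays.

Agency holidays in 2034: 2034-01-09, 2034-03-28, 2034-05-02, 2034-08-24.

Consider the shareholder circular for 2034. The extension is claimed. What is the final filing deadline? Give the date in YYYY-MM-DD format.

The statutory due date is 2034-08-24.
2034-08-24 falls on a listed holiday. Rolling to the next business day gives 2034-08-25, a Friday.
Add 2 months to 2034-08-25: 2034-10-25.
2034-10-25 falls on a Wednesday, which is a business day, so no adjustment is needed.
The final due date is 2034-10-25.

2034-10-25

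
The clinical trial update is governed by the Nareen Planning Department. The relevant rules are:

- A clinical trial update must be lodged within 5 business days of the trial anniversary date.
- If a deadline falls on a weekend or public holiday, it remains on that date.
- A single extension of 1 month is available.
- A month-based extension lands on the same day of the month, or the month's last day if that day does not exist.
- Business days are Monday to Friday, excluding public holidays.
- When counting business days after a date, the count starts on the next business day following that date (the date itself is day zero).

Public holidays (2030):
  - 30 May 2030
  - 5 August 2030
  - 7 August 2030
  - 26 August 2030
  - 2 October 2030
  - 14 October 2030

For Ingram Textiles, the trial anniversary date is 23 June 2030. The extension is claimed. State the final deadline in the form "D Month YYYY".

28 July 2030

Counting 5 business days after 23 June 2030 (skipping weekends and listed holidays) reaches 28 June 2030.
28 June 2030 is a Friday; no weekend or holiday adjustment applies.
Add 1 month to 28 June 2030: 28 July 2030.
28 July 2030 falls on a Sunday. The rules make no weekend/holiday allowance, so it remains 28 July 2030.
Final deadline: 28 July 2030.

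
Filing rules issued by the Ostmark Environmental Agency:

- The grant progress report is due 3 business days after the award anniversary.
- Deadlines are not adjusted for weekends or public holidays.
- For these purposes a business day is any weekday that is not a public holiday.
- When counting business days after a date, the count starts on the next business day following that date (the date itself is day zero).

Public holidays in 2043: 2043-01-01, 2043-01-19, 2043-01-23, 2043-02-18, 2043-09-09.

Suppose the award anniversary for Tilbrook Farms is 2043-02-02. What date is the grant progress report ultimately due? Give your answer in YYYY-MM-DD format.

3 business days after 2043-02-02, excluding weekends and holidays, is 2043-02-05.
2043-02-05 falls on a Thursday. The rules make no weekend/holiday allowance, so it remains 2043-02-05.
Deadline: 2043-02-05.

2043-02-05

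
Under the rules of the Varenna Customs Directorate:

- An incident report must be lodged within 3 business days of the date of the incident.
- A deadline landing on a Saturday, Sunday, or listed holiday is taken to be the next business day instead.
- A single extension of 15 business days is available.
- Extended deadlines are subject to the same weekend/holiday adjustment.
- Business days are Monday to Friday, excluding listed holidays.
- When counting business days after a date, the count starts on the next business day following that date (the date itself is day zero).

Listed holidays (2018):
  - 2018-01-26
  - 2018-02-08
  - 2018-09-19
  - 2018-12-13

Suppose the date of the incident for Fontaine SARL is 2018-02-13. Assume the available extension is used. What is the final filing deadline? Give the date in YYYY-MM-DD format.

2018-03-09

Counting 3 business days after 2018-02-13 (skipping weekends and listed holidays) reaches 2018-02-16.
2018-02-16 falls on a Friday, which is a business day, so no adjustment is needed.
The 15-business-day extension runs from 2018-02-16 to 2018-03-09.
Since 2018-03-09 is a Friday and not a holiday, the date is unchanged.
Final deadline: 2018-03-09.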